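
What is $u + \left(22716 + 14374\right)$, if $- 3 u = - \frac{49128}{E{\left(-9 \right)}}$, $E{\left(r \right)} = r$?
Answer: $\frac{317434}{9} \approx 35270.0$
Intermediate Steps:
$u = - \frac{16376}{9}$ ($u = - \frac{\left(-49128\right) \frac{1}{-9}}{3} = - \frac{\left(-49128\right) \left(- \frac{1}{9}\right)}{3} = \left(- \frac{1}{3}\right) \frac{16376}{3} = - \frac{16376}{9} \approx -1819.6$)
$u + \left(22716 + 14374\right) = - \frac{16376}{9} + \left(22716 + 14374\right) = - \frac{16376}{9} + 37090 = \frac{317434}{9}$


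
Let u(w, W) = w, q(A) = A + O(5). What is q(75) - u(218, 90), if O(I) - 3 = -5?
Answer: -145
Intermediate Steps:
O(I) = -2 (O(I) = 3 - 5 = -2)
q(A) = -2 + A (q(A) = A - 2 = -2 + A)
q(75) - u(218, 90) = (-2 + 75) - 1*218 = 73 - 218 = -145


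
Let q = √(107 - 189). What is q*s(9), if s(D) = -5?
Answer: -5*I*√82 ≈ -45.277*I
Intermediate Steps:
q = I*√82 (q = √(-82) = I*√82 ≈ 9.0554*I)
q*s(9) = (I*√82)*(-5) = -5*I*√82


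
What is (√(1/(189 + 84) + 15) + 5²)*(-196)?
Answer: -4900 - 1792*√273/39 ≈ -5659.2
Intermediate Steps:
(√(1/(189 + 84) + 15) + 5²)*(-196) = (√(1/273 + 15) + 25)*(-196) = (√(4096/273) + 25)*(-196) = (64*√273/273 + 25)*(-196) = (25 + 64*√273/273)*(-196) = -4900 - 1792*√273/39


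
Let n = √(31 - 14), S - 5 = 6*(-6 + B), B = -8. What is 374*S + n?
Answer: -29546 + √17 ≈ -29542.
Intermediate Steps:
S = -79 (S = 5 + 6*(-6 - 8) = 5 + 6*(-14) = 5 - 84 = -79)
n = √17 ≈ 4.1231
374*S + n = 374*(-79) + √17 = -29546 + √17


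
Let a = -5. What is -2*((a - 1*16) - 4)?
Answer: 50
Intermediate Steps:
-2*((a - 1*16) - 4) = -2*((-5 - 1*16) - 4) = -2*((-5 - 16) - 4) = -2*(-21 - 4) = -2*(-25) = 50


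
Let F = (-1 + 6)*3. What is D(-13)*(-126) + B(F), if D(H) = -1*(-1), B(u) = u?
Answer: -111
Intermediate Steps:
F = 15 (F = 5*3 = 15)
D(H) = 1
D(-13)*(-126) + B(F) = 1*(-126) + 15 = -126 + 15 = -111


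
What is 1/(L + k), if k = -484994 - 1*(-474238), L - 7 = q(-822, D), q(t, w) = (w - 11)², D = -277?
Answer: 1/72195 ≈ 1.3851e-5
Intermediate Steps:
q(t, w) = (-11 + w)²
L = 82951 (L = 7 + (-11 - 277)² = 7 + (-288)² = 7 + 82944 = 82951)
k = -10756 (k = -484994 + 474238 = -10756)
1/(L + k) = 1/(82951 - 10756) = 1/72195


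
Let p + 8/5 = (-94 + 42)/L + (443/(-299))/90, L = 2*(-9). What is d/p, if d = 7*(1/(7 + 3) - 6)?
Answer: -1111383/34241 ≈ -32.458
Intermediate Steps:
L = -18
p = 34241/26910 (p = -8/5 + ((-94 + 42)/(-18) + (443/(-299))/90) = -8/5 + (-52*(-1/18) + (443*(-1/299))*(1/90)) = -8/5 + (26/9 - 443/299*1/90) = -8/5 + (26/9 - 443/26910) = -8/5 + 77297/26910 = 34241/26910 ≈ 1.2724)
d = -413/10 (d = 7*(1/10 - 6) = 7*(⅒ - 6) = 7*(-59/10) = -413/10 ≈ -41.300)
d/p = -413/(10*34241/26910) = -413/10*26910/34241 = -1111383/34241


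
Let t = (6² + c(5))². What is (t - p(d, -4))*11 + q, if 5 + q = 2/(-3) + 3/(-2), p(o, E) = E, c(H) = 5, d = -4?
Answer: 111167/6 ≈ 18528.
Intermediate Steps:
t = 1681 (t = (6² + 5)² = (36 + 5)² = 41² = 1681)
q = -43/6 (q = -5 + (2/(-3) + 3/(-2)) = -5 + (2*(-⅓) + 3*(-½)) = -5 + (-⅔ - 3/2) = -5 - 13/6 = -43/6 ≈ -7.1667)
(t - p(d, -4))*11 + q = (1681 - 1*(-4))*11 - 43/6 = (1681 + 4)*11 - 43/6 = 1685*11 - 43/6 = 18535 - 43/6 = 111167/6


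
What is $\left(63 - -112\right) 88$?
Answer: $15400$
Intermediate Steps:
$\left(63 - -112\right) 88 = \left(63 + \left(42 + 70\right)\right) 88 = \left(63 + 112\right) 88 = 175 \cdot 88 = 15400$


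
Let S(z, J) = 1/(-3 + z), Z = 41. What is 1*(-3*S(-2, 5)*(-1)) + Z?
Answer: 202/5 ≈ 40.400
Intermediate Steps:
1*(-3*S(-2, 5)*(-1)) + Z = 1*(-3/(-3 - 2)*(-1)) + 41 = 1*(-3/(-5)*(-1)) + 41 = 1*(-3*(-⅕)*(-1)) + 41 = 1*((⅗)*(-1)) + 41 = 1*(-⅗) + 41 = -⅗ + 41 = 202/5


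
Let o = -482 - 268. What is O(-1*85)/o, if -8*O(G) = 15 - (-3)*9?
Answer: 7/1000 ≈ 0.0070000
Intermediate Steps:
o = -750
O(G) = -21/4 (O(G) = -(15 - (-3)*9)/8 = -(15 - 1*(-27))/8 = -(15 + 27)/8 = -⅛*42 = -21/4)
O(-1*85)/o = -21/4/(-750) = -21/4*(-1/750) = 7/1000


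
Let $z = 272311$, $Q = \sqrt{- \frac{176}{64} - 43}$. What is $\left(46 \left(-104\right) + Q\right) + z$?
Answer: $267527 + \frac{i \sqrt{183}}{2} \approx 2.6753 \cdot 10^{5} + 6.7639 i$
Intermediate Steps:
$Q = \frac{i \sqrt{183}}{2}$ ($Q = \sqrt{\left(-176\right) \frac{1}{64} - 43} = \sqrt{- \frac{11}{4} - 43} = \sqrt{- \frac{183}{4}} = \frac{i \sqrt{183}}{2} \approx 6.7639 i$)
$\left(46 \left(-104\right) + Q\right) + z = \left(46 \left(-104\right) + \frac{i \sqrt{183}}{2}\right) + 272311 = \left(-4784 + \frac{i \sqrt{183}}{2}\right) + 272311 = 267527 + \frac{i \sqrt{183}}{2}$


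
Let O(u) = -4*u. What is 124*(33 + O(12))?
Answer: -1860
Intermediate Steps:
124*(33 + O(12)) = 124*(33 - 4*12) = 124*(33 - 48) = 124*(-15) = -1860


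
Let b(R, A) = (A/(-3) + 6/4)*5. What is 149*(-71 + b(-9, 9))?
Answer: -23393/2 ≈ -11697.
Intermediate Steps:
b(R, A) = 15/2 - 5*A/3 (b(R, A) = (A*(-⅓) + 6*(¼))*5 = (-A/3 + 3/2)*5 = (3/2 - A/3)*5 = 15/2 - 5*A/3)
149*(-71 + b(-9, 9)) = 149*(-71 + (15/2 - 5/3*9)) = 149*(-71 + (15/2 - 15)) = 149*(-71 - 15/2) = 149*(-157/2) = -23393/2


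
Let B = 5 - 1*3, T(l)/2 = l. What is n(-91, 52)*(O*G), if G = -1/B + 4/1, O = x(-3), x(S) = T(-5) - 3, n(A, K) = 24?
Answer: -1092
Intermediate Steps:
T(l) = 2*l
x(S) = -13 (x(S) = 2*(-5) - 3 = -10 - 3 = -13)
B = 2 (B = 5 - 3 = 2)
O = -13
G = 7/2 (G = -1/2 + 4/1 = -1*½ + 4*1 = -½ + 4 = 7/2 ≈ 3.5000)
n(-91, 52)*(O*G) = 24*(-13*7/2) = 24*(-91/2) = -1092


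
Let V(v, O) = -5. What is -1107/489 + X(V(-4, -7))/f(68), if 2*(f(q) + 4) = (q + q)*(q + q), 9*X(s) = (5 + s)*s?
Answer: -369/163 ≈ -2.2638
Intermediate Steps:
X(s) = s*(5 + s)/9 (X(s) = ((5 + s)*s)/9 = (s*(5 + s))/9 = s*(5 + s)/9)
f(q) = -4 + 2*q² (f(q) = -4 + ((q + q)*(q + q))/2 = -4 + ((2*q)*(2*q))/2 = -4 + (4*q²)/2 = -4 + 2*q²)
-1107/489 + X(V(-4, -7))/f(68) = -1107/489 + ((⅑)*(-5)*(5 - 5))/(-4 + 2*68²) = -1107*1/489 + ((⅑)*(-5)*0)/(-4 + 2*4624) = -369/163 + 0/(-4 + 9248) = -369/163 + 0/9244 = -369/163 + 0*(1/9244) = -369/163 + 0 = -369/163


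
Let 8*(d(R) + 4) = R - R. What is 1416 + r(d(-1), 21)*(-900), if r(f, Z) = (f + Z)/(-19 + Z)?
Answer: -6234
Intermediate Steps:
d(R) = -4 (d(R) = -4 + (R - R)/8 = -4 + (1/8)*0 = -4 + 0 = -4)
r(f, Z) = (Z + f)/(-19 + Z)
1416 + r(d(-1), 21)*(-900) = 1416 + ((21 - 4)/(-19 + 21))*(-900) = 1416 + (17/2)*(-900) = 1416 - 7650 = -6234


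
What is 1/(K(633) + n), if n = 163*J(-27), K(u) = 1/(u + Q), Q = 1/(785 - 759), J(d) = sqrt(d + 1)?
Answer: 16459/7197507055515 - 44156485003*I*sqrt(26)/187135183443390 ≈ 2.2868e-9 - 0.0012032*I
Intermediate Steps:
J(d) = sqrt(1 + d)
Q = 1/26 ≈ 0.038462
K(u) = 1/(1/26 + u) (K(u) = 1/(u + 1/26) = 1/(1/26 + u))
n = 163*I*sqrt(26) (n = 163*sqrt(1 - 27) = 163*sqrt(-26) = 163*(I*sqrt(26)) = 163*I*sqrt(26) ≈ 831.14*I)
1/(K(633) + n) = 1/(26/(1 + 26*633) + 163*I*sqrt(26)) = 1/(26/(1 + 16458) + 163*I*sqrt(26)) = 1/(26/16459 + 163*I*sqrt(26))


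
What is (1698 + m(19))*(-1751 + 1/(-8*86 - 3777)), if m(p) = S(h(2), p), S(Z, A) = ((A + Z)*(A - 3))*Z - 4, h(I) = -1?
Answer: -578547984/235 ≈ -2.4619e+6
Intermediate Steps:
S(Z, A) = -4 + Z*(-3 + A)*(A + Z) (S(Z, A) = ((A + Z)*(-3 + A))*Z - 4 = ((-3 + A)*(A + Z))*Z - 4 = Z*(-3 + A)*(A + Z) - 4 = -4 + Z*(-3 + A)*(A + Z))
m(p) = -7 - p² + 4*p (m(p) = -4 - 3*(-1)² + p*(-1)² - p² - 3*p*(-1) = -4 - 3*1 + p*1 - p² + 3*p = -4 - 3 + p - p² + 3*p = -7 - p² + 4*p)
(1698 + m(19))*(-1751 + 1/(-8*86 - 3777)) = (1698 + (-7 - 1*19² + 4*19))*(-1751 + 1/(-8*86 - 3777)) = (1698 + (-7 - 1*361 + 76))*(-1751 + 1/(-688 - 3777)) = (1698 + (-7 - 361 + 76))*(-1751 + 1/(-4465)) = (1698 - 292)*(-1751 - 1/4465) = 1406*(-7818216/4465) = -578547984/235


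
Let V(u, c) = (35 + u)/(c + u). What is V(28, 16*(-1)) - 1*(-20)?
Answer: 101/4 ≈ 25.250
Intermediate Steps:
V(u, c) = (35 + u)/(c + u)
V(28, 16*(-1)) - 1*(-20) = (35 + 28)/(16*(-1) + 28) - 1*(-20) = 63/(-16 + 28) + 20 = 63/12 + 20 = (1/12)*63 + 20 = 21/4 + 20 = 101/4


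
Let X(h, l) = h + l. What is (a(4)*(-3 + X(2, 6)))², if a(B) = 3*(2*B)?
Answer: 14400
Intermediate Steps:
a(B) = 6*B
(a(4)*(-3 + X(2, 6)))² = ((6*4)*(-3 + (2 + 6)))² = (24*(-3 + 8))² = (24*5)² = 120² = 14400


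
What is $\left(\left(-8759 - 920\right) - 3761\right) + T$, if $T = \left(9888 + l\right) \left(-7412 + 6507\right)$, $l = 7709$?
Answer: $-15938725$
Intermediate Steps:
$T = -15925285$ ($T = \left(9888 + 7709\right) \left(-7412 + 6507\right) = 17597 \left(-905\right) = -15925285$)
$\left(\left(-8759 - 920\right) - 3761\right) + T = \left(\left(-8759 - 920\right) - 3761\right) - 15925285 = \left(-9679 - 3761\right) - 15925285 = -13440 - 15925285 = -15938725$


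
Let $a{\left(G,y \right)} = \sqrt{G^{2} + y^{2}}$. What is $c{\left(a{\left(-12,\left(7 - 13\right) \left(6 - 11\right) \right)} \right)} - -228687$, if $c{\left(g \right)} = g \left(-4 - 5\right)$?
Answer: $228687 - 54 \sqrt{29} \approx 2.284 \cdot 10^{5}$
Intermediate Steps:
$c{\left(g \right)} = - 9 g$ ($c{\left(g \right)} = g \left(-9\right) = - 9 g$)
$c{\left(a{\left(-12,\left(7 - 13\right) \left(6 - 11\right) \right)} \right)} - -228687 = - 9 \sqrt{\left(-12\right)^{2} + \left(\left(7 - 13\right) \left(6 - 11\right)\right)^{2}} - -228687 = - 9 \sqrt{144 + \left(\left(-6\right) \left(-5\right)\right)^{2}} + 228687 = - 9 \sqrt{144 + 30^{2}} + 228687 = - 9 \sqrt{144 + 900} + 228687 = - 9 \sqrt{1044} + 228687 = - 9 \cdot 6 \sqrt{29} + 228687 = - 54 \sqrt{29} + 228687 = 228687 - 54 \sqrt{29}$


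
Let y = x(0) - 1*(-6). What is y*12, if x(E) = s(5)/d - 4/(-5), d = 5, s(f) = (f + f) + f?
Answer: 588/5 ≈ 117.60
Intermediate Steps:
s(f) = 3*f (s(f) = 2*f + f = 3*f)
x(E) = 19/5 (x(E) = (3*5)/5 - 4/(-5) = 15*(⅕) - 4*(-⅕) = 3 + ⅘ = 19/5)
y = 49/5 (y = 19/5 - 1*(-6) = 19/5 + 6 = 49/5 ≈ 9.8000)
y*12 = (49/5)*12 = 588/5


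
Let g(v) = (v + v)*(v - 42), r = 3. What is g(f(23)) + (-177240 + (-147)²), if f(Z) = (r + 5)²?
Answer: -152815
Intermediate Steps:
f(Z) = 64 (f(Z) = (3 + 5)² = 8² = 64)
g(v) = 2*v*(-42 + v) (g(v) = (2*v)*(-42 + v) = 2*v*(-42 + v))
g(f(23)) + (-177240 + (-147)²) = 2*64*(-42 + 64) + (-177240 + (-147)²) = 2*64*22 + (-177240 + 21609) = 2816 - 155631 = -152815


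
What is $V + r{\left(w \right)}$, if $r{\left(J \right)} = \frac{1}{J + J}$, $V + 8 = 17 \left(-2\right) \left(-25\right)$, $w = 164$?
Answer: $\frac{276177}{328} \approx 842.0$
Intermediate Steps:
$V = 842$ ($V = -8 + 17 \left(-2\right) \left(-25\right) = -8 - -850 = -8 + 850 = 842$)
$r{\left(J \right)} = \frac{1}{2 J}$
$V + r{\left(w \right)} = 842 + \frac{1}{2 \cdot 164} = 842 + \frac{1}{2} \cdot \frac{1}{164} = 842 + \frac{1}{328} = \frac{276177}{328}$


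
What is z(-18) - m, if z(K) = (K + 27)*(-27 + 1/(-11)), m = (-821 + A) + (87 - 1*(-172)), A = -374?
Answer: 7614/11 ≈ 692.18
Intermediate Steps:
m = -936 (m = (-821 - 374) + (87 - 1*(-172)) = -1195 + (87 + 172) = -1195 + 259 = -936)
z(K) = -8046/11 - 298*K/11 (z(K) = (27 + K)*(-27 - 1/11) = (27 + K)*(-298/11) = -8046/11 - 298*K/11)
z(-18) - m = (-8046/11 - 298/11*(-18)) - 1*(-936) = (-8046/11 + 5364/11) + 936 = -2682/11 + 936 = 7614/11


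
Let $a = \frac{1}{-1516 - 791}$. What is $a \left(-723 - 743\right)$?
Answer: $\frac{1466}{2307} \approx 0.63546$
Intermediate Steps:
$a = - \frac{1}{2307}$ ($a = \frac{1}{-2307} = - \frac{1}{2307} \approx -0.00043346$)
$a \left(-723 - 743\right) = - \frac{-723 - 743}{2307} = \left(- \frac{1}{2307}\right) \left(-1466\right) = \frac{1466}{2307}$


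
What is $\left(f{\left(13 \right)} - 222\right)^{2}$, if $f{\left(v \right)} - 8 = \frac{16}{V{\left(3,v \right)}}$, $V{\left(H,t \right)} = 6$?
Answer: $\frac{401956}{9} \approx 44662.0$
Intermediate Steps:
$f{\left(v \right)} = \frac{32}{3}$ ($f{\left(v \right)} = 8 + \frac{16}{6} = 8 + 16 \cdot \frac{1}{6} = 8 + \frac{8}{3} = \frac{32}{3}$)
$\left(f{\left(13 \right)} - 222\right)^{2} = \left(\frac{32}{3} - 222\right)^{2} = \left(- \frac{634}{3}\right)^{2} = \frac{401956}{9}$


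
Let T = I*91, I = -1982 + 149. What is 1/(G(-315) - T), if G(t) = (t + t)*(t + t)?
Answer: 1/563703 ≈ 1.7740e-6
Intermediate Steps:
I = -1833
G(t) = 4*t² (G(t) = (2*t)*(2*t) = 4*t²)
T = -166803 (T = -1833*91 = -166803)
1/(G(-315) - T) = 1/(4*(-315)² - 1*(-166803)) = 1/(4*99225 + 166803) = 1/(396900 + 166803) = 1/563703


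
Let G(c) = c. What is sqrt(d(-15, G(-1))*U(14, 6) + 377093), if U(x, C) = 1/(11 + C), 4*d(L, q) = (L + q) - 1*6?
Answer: sqrt(435919134)/34 ≈ 614.08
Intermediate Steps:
d(L, q) = -3/2 + L/4 + q/4 (d(L, q) = ((L + q) - 1*6)/4 = ((L + q) - 6)/4 = (-6 + L + q)/4 = -3/2 + L/4 + q/4)
sqrt(d(-15, G(-1))*U(14, 6) + 377093) = sqrt((-3/2 + (1/4)*(-15) + (1/4)*(-1))/(11 + 6) + 377093) = sqrt((-3/2 - 15/4 - 1/4)/17 + 377093) = sqrt(-11/2*1/17 + 377093) = sqrt(-11/34 + 377093) = sqrt(12821151/34) = sqrt(435919134)/34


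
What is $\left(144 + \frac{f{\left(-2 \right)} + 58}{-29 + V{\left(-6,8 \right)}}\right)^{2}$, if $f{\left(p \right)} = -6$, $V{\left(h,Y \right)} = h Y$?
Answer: $\frac{121793296}{5929} \approx 20542.0$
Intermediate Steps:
$V{\left(h,Y \right)} = Y h$
$\left(144 + \frac{f{\left(-2 \right)} + 58}{-29 + V{\left(-6,8 \right)}}\right)^{2} = \left(144 + \frac{-6 + 58}{-29 + 8 \left(-6\right)}\right)^{2} = \left(144 + \frac{52}{-29 - 48}\right)^{2} = \left(144 + \frac{52}{-77}\right)^{2} = \left(144 + 52 \left(- \frac{1}{77}\right)\right)^{2} = \left(144 - \frac{52}{77}\right)^{2} = \left(\frac{11036}{77}\right)^{2} = \frac{121793296}{5929}$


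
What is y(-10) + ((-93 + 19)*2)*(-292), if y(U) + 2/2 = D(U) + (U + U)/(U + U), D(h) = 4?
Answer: 43220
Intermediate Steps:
y(U) = 4 (y(U) = -1 + (4 + (U + U)/(U + U)) = -1 + (4 + (2*U)/((2*U))) = -1 + (4 + (2*U)*(1/(2*U))) = -1 + (4 + 1) = -1 + 5 = 4)
y(-10) + ((-93 + 19)*2)*(-292) = 4 + ((-93 + 19)*2)*(-292) = 4 - 74*2*(-292) = 4 - 148*(-292) = 4 + 43216 = 43220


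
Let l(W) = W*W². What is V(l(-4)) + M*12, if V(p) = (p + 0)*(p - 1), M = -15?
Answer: 3980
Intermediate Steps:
l(W) = W³
V(p) = p*(-1 + p)
V(l(-4)) + M*12 = (-4)³*(-1 + (-4)³) - 15*12 = -64*(-1 - 64) - 180 = -64*(-65) - 180 = 4160 - 180 = 3980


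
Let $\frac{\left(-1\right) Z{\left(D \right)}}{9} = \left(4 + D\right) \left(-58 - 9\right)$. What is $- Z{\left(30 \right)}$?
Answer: $-20502$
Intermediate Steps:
$Z{\left(D \right)} = 2412 + 603 D$ ($Z{\left(D \right)} = - 9 \left(4 + D\right) \left(-58 - 9\right) = - 9 \left(4 + D\right) \left(-67\right) = - 9 \left(-268 - 67 D\right) = 2412 + 603 D$)
$- Z{\left(30 \right)} = - (2412 + 603 \cdot 30) = - (2412 + 18090) = \left(-1\right) 20502 = -20502$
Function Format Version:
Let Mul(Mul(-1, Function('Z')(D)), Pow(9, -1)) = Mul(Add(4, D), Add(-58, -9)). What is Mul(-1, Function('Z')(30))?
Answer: -20502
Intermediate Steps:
Function('Z')(D) = Add(2412, Mul(603, D)) (Function('Z')(D) = Mul(-9, Mul(Add(4, D), Add(-58, -9))) = Mul(-9, Mul(Add(4, D), -67)) = Mul(-9, Add(-268, Mul(-67, D))) = Add(2412, Mul(603, D)))
Mul(-1, Function('Z')(30)) = Mul(-1, Add(2412, Mul(603, 30))) = Mul(-1, Add(2412, 18090)) = Mul(-1, 20502) = -20502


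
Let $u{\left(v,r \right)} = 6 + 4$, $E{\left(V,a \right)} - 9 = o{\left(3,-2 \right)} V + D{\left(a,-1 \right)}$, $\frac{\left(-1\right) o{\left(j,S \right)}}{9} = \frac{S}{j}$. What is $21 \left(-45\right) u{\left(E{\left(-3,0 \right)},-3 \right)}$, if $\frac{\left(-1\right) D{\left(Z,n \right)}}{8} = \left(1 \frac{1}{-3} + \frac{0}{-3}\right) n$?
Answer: $-9450$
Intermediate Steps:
$o{\left(j,S \right)} = - \frac{9 S}{j}$ ($o{\left(j,S \right)} = - 9 \frac{S}{j} = - \frac{9 S}{j}$)
$D{\left(Z,n \right)} = \frac{8 n}{3}$ ($D{\left(Z,n \right)} = - 8 \left(1 \frac{1}{-3} + \frac{0}{-3}\right) n = - 8 \left(1 \left(- \frac{1}{3}\right) + 0 \left(- \frac{1}{3}\right)\right) n = - 8 \left(- \frac{1}{3} + 0\right) n = - 8 \left(- \frac{n}{3}\right) = \frac{8 n}{3}$)
$E{\left(V,a \right)} = \frac{19}{3} + 6 V$ ($E{\left(V,a \right)} = 9 + \left(\left(-9\right) \left(-2\right) \frac{1}{3} V + \frac{8}{3} \left(-1\right)\right) = 9 + \left(\left(-9\right) \left(-2\right) \frac{1}{3} V - \frac{8}{3}\right) = 9 + \left(6 V - \frac{8}{3}\right) = 9 + \left(- \frac{8}{3} + 6 V\right) = \frac{19}{3} + 6 V$)
$u{\left(v,r \right)} = 10$
$21 \left(-45\right) u{\left(E{\left(-3,0 \right)},-3 \right)} = 21 \left(-45\right) 10 = \left(-945\right) 10 = -9450$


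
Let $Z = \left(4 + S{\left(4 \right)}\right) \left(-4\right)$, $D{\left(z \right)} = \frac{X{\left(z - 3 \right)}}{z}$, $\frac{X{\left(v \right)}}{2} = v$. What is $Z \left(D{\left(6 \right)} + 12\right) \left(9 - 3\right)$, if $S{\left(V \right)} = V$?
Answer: $-2496$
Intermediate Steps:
$X{\left(v \right)} = 2 v$
$D{\left(z \right)} = \frac{-6 + 2 z}{z}$ ($D{\left(z \right)} = \frac{2 \left(z - 3\right)}{z} = \frac{2 \left(-3 + z\right)}{z} = \frac{-6 + 2 z}{z}$)
$Z = -32$ ($Z = \left(4 + 4\right) \left(-4\right) = 8 \left(-4\right) = -32$)
$Z \left(D{\left(6 \right)} + 12\right) \left(9 - 3\right) = - 32 \left(\left(2 - \frac{6}{6}\right) + 12\right) \left(9 - 3\right) = - 32 \left(\left(2 - 1\right) + 12\right) \left(9 - 3\right) = - 32 \left(\left(2 - 1\right) + 12\right) 6 = - 32 \left(1 + 12\right) 6 = - 32 \cdot 13 \cdot 6 = \left(-32\right) 78 = -2496$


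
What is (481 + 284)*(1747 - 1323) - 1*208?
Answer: 324152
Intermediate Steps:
(481 + 284)*(1747 - 1323) - 1*208 = 765*424 - 208 = 324360 - 208 = 324152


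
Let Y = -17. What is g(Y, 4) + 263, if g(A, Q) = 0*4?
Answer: 263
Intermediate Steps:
g(A, Q) = 0
g(Y, 4) + 263 = 0 + 263 = 263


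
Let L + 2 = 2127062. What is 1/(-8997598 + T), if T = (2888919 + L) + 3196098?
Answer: -1/785521 ≈ -1.2730e-6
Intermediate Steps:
L = 2127060 (L = -2 + 2127062 = 2127060)
T = 8212077 (T = (2888919 + 2127060) + 3196098 = 5015979 + 3196098 = 8212077)
1/(-8997598 + T) = 1/(-8997598 + 8212077) = 1/(-785521) = -1/785521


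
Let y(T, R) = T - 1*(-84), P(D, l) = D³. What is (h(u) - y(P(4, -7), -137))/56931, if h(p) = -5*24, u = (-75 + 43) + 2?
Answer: -268/56931 ≈ -0.0047075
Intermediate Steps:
y(T, R) = 84 + T (y(T, R) = T + 84 = 84 + T)
u = -30 (u = -32 + 2 = -30)
h(p) = -120
(h(u) - y(P(4, -7), -137))/56931 = (-120 - (84 + 4³))/56931 = (-120 - (84 + 64))*(1/56931) = (-120 - 1*148)*(1/56931) = (-120 - 148)*(1/56931) = -268*1/56931 = -268/56931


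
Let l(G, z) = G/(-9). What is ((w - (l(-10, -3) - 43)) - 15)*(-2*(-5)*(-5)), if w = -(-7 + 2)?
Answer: -14350/9 ≈ -1594.4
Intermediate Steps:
l(G, z) = -G/9 (l(G, z) = G*(-⅑) = -G/9)
w = 5 (w = -1*(-5) = 5)
((w - (l(-10, -3) - 43)) - 15)*(-2*(-5)*(-5)) = ((5 - (-⅑*(-10) - 43)) - 15)*(-2*(-5)*(-5)) = ((5 - (10/9 - 43)) - 15)*(10*(-5)) = ((5 - 1*(-377/9)) - 15)*(-50) = ((5 + 377/9) - 15)*(-50) = (422/9 - 15)*(-50) = (287/9)*(-50) = -14350/9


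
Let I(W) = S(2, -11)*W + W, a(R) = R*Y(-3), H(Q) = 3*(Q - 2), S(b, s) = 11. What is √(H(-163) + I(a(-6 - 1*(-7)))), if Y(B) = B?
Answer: 3*I*√59 ≈ 23.043*I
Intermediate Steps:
H(Q) = -6 + 3*Q (H(Q) = 3*(-2 + Q) = -6 + 3*Q)
a(R) = -3*R (a(R) = R*(-3) = -3*R)
I(W) = 12*W (I(W) = 11*W + W = 12*W)
√(H(-163) + I(a(-6 - 1*(-7)))) = √((-6 + 3*(-163)) + 12*(-3*(-6 - 1*(-7)))) = √((-6 - 489) + 12*(-3*(-6 + 7))) = √(-495 + 12*(-3*1)) = √(-495 + 12*(-3)) = √(-495 - 36) = √(-531) = 3*I*√59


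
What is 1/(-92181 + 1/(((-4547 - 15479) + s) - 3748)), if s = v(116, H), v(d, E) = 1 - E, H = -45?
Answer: -23728/2187270769 ≈ -1.0848e-5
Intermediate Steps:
s = 46 (s = 1 - 1*(-45) = 1 + 45 = 46)
1/(-92181 + 1/(((-4547 - 15479) + s) - 3748)) = 1/(-92181 + 1/(((-4547 - 15479) + 46) - 3748)) = 1/(-92181 + 1/((-20026 + 46) - 3748)) = 1/(-92181 + 1/(-19980 - 3748)) = 1/(-92181 + 1/(-23728)) = 1/(-92181 - 1/23728) = 1/(-2187270769/23728) = -23728/2187270769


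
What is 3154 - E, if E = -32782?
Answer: 35936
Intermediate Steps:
3154 - E = 3154 - 1*(-32782) = 3154 + 32782 = 35936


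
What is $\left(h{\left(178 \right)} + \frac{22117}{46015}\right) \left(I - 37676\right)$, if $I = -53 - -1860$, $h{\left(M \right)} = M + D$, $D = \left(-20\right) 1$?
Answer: $- \frac{261574216203}{46015} \approx -5.6845 \cdot 10^{6}$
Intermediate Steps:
$D = -20$
$h{\left(M \right)} = -20 + M$ ($h{\left(M \right)} = M - 20 = -20 + M$)
$I = 1807$ ($I = -53 + 1860 = 1807$)
$\left(h{\left(178 \right)} + \frac{22117}{46015}\right) \left(I - 37676\right) = \left(\left(-20 + 178\right) + \frac{22117}{46015}\right) \left(1807 - 37676\right) = \left(158 + 22117 \cdot \frac{1}{46015}\right) \left(-35869\right) = \left(158 + \frac{22117}{46015}\right) \left(-35869\right) = \frac{7292487}{46015} \left(-35869\right) = - \frac{261574216203}{46015}$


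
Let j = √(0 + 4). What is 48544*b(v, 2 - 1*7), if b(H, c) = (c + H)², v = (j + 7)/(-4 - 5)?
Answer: 1747584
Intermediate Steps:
j = 2 (j = √4 = 2)
v = -1 (v = (2 + 7)/(-4 - 5) = 9/(-9) = 9*(-⅑) = -1)
b(H, c) = (H + c)²
48544*b(v, 2 - 1*7) = 48544*(-1 + (2 - 1*7))² = 48544*(-1 + (2 - 7))² = 48544*(-1 - 5)² = 48544*(-6)² = 48544*36 = 1747584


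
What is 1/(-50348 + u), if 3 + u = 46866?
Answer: -1/3485 ≈ -0.00028694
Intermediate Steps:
u = 46863 (u = -3 + 46866 = 46863)
1/(-50348 + u) = 1/(-50348 + 46863) = 1/(-3485) = -1/3485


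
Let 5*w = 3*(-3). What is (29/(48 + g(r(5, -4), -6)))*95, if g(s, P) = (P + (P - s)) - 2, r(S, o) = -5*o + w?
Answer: 13775/79 ≈ 174.37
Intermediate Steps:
w = -9/5 (w = (3*(-3))/5 = (⅕)*(-9) = -9/5 ≈ -1.8000)
r(S, o) = -9/5 - 5*o (r(S, o) = -5*o - 9/5 = -9/5 - 5*o)
g(s, P) = -2 - s + 2*P (g(s, P) = (-s + 2*P) - 2 = -2 - s + 2*P)
(29/(48 + g(r(5, -4), -6)))*95 = (29/(48 + (-2 - (-9/5 - 5*(-4)) + 2*(-6))))*95 = (29/(48 + (-2 - (-9/5 + 20) - 12)))*95 = (29/(48 + (-2 - 1*91/5 - 12)))*95 = (29/(48 + (-2 - 91/5 - 12)))*95 = (29/(48 - 161/5))*95 = (29/(79/5))*95 = (29*(5/79))*95 = (145/79)*95 = 13775/79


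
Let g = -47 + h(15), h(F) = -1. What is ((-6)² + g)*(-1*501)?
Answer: 6012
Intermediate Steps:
g = -48 (g = -47 - 1 = -48)
((-6)² + g)*(-1*501) = ((-6)² - 48)*(-1*501) = (36 - 48)*(-501) = -12*(-501) = 6012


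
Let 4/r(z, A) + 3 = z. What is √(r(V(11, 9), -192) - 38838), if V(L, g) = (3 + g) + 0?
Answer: I*√349538/3 ≈ 197.07*I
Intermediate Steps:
V(L, g) = 3 + g
r(z, A) = 4/(-3 + z)
√(r(V(11, 9), -192) - 38838) = √(4/(-3 + (3 + 9)) - 38838) = √(4/(-3 + 12) - 38838) = √(4/9 - 38838) = √(-349538/9) = I*√349538/3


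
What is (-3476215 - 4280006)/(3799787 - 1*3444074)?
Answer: -2585407/118571 ≈ -21.805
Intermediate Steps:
(-3476215 - 4280006)/(3799787 - 1*3444074) = -7756221/(3799787 - 3444074) = -7756221/355713 = -7756221*1/355713 = -2585407/118571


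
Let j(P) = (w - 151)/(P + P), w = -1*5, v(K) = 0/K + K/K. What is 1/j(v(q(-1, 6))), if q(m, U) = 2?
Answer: -1/78 ≈ -0.012821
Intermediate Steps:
v(K) = 1 (v(K) = 0 + 1 = 1)
w = -5
j(P) = -78/P (j(P) = (-5 - 151)/(P + P) = -156*1/(2*P) = -78/P)
1/j(v(q(-1, 6))) = 1/(-78/1) = 1/(-78*1) = 1/(-78) = -1/78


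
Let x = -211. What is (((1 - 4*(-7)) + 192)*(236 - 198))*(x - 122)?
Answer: -2796534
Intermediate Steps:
(((1 - 4*(-7)) + 192)*(236 - 198))*(x - 122) = (((1 - 4*(-7)) + 192)*(236 - 198))*(-211 - 122) = (((1 + 28) + 192)*38)*(-333) = ((29 + 192)*38)*(-333) = (221*38)*(-333) = 8398*(-333) = -2796534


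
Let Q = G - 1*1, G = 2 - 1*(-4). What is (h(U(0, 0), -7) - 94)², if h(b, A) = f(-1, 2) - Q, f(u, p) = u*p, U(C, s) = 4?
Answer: 10201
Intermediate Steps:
G = 6 (G = 2 + 4 = 6)
f(u, p) = p*u
Q = 5 (Q = 6 - 1*1 = 6 - 1 = 5)
h(b, A) = -7 (h(b, A) = 2*(-1) - 1*5 = -2 - 5 = -7)
(h(U(0, 0), -7) - 94)² = (-7 - 94)² = (-101)² = 10201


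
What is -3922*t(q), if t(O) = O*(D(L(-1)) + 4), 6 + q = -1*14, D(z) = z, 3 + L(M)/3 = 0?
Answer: -392200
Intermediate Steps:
L(M) = -9 (L(M) = -9 + 3*0 = -9 + 0 = -9)
q = -20 (q = -6 - 1*14 = -6 - 14 = -20)
t(O) = -5*O (t(O) = O*(-9 + 4) = O*(-5) = -5*O)
-3922*t(q) = -(-19610)*(-20) = -3922*100 = -392200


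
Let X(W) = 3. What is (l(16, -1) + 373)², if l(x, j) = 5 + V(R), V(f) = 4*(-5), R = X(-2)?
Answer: 128164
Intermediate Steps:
R = 3
V(f) = -20
l(x, j) = -15 (l(x, j) = 5 - 20 = -15)
(l(16, -1) + 373)² = (-15 + 373)² = 358² = 128164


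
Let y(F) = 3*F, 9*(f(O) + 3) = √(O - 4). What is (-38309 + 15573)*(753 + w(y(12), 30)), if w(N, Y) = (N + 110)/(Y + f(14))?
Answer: -1018019610384/59039 + 29875104*√10/59039 ≈ -1.7242e+7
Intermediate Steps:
f(O) = -3 + √(-4 + O)/9 (f(O) = -3 + √(O - 4)/9 = -3 + √(-4 + O)/9)
w(N, Y) = (110 + N)/(-3 + Y + √10/9) (w(N, Y) = (N + 110)/(Y + (-3 + √(-4 + 14)/9)) = (110 + N)/(Y + (-3 + √10/9)) = (110 + N)/(-3 + Y + √10/9))
(-38309 + 15573)*(753 + w(y(12), 30)) = (-38309 + 15573)*(753 + 9*(110 + 3*12)/(-27 + √10 + 9*30)) = -22736*(753 + 9*(110 + 36)/(-27 + √10 + 270)) = -22736*(753 + 9*146/(243 + √10)) = -22736*(753 + 1314/(243 + √10)) = -17120208 - 29875104/(243 + √10)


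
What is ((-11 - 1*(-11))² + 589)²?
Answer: 346921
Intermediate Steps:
((-11 - 1*(-11))² + 589)² = ((-11 + 11)² + 589)² = (0² + 589)² = (0 + 589)² = 589² = 346921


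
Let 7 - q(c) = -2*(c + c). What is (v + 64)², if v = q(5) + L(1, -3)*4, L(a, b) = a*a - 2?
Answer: 7569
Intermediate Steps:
L(a, b) = -2 + a² (L(a, b) = a² - 2 = -2 + a²)
q(c) = 7 + 4*c (q(c) = 7 - (-2)*(c + c) = 7 - (-2)*2*c = 7 - (-4)*c = 7 + 4*c)
v = 23 (v = (7 + 4*5) + (-2 + 1²)*4 = (7 + 20) + (-2 + 1)*4 = 27 - 1*4 = 27 - 4 = 23)
(v + 64)² = (23 + 64)² = 87² = 7569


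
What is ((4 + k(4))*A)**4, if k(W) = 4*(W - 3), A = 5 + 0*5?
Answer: 2560000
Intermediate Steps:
A = 5 (A = 5 + 0 = 5)
k(W) = -12 + 4*W (k(W) = 4*(-3 + W) = -12 + 4*W)
((4 + k(4))*A)**4 = ((4 + (-12 + 4*4))*5)**4 = ((4 + (-12 + 16))*5)**4 = ((4 + 4)*5)**4 = (8*5)**4 = 40**4 = 2560000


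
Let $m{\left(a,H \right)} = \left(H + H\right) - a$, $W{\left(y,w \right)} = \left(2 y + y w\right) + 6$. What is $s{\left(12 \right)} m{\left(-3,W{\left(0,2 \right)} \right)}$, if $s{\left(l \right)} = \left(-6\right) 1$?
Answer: $-90$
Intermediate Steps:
$W{\left(y,w \right)} = 6 + 2 y + w y$ ($W{\left(y,w \right)} = \left(2 y + w y\right) + 6 = 6 + 2 y + w y$)
$m{\left(a,H \right)} = - a + 2 H$ ($m{\left(a,H \right)} = 2 H - a = - a + 2 H$)
$s{\left(l \right)} = -6$
$s{\left(12 \right)} m{\left(-3,W{\left(0,2 \right)} \right)} = - 6 \left(\left(-1\right) \left(-3\right) + 2 \left(6 + 2 \cdot 0 + 2 \cdot 0\right)\right) = - 6 \left(3 + 2 \left(6 + 0 + 0\right)\right) = - 6 \left(3 + 2 \cdot 6\right) = - 6 \left(3 + 12\right) = \left(-6\right) 15 = -90$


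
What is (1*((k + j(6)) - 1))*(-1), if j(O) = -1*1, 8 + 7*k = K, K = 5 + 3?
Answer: 2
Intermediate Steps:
K = 8
k = 0 (k = -8/7 + (1/7)*8 = -8/7 + 8/7 = 0)
j(O) = -1
(1*((k + j(6)) - 1))*(-1) = (1*((0 - 1) - 1))*(-1) = (1*(-1 - 1))*(-1) = (1*(-2))*(-1) = -2*(-1) = 2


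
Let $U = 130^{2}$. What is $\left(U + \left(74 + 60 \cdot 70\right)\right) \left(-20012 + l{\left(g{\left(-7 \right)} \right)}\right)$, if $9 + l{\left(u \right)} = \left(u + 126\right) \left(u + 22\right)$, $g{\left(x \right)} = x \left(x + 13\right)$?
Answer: $-459496974$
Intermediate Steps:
$g{\left(x \right)} = x \left(13 + x\right)$
$l{\left(u \right)} = -9 + \left(22 + u\right) \left(126 + u\right)$ ($l{\left(u \right)} = -9 + \left(u + 126\right) \left(u + 22\right) = -9 + \left(126 + u\right) \left(22 + u\right) = -9 + \left(22 + u\right) \left(126 + u\right)$)
$U = 16900$
$\left(U + \left(74 + 60 \cdot 70\right)\right) \left(-20012 + l{\left(g{\left(-7 \right)} \right)}\right) = \left(16900 + \left(74 + 60 \cdot 70\right)\right) \left(-20012 + \left(2763 + \left(- 7 \left(13 - 7\right)\right)^{2} + 148 \left(- 7 \left(13 - 7\right)\right)\right)\right) = \left(16900 + \left(74 + 4200\right)\right) \left(-20012 + \left(2763 + \left(\left(-7\right) 6\right)^{2} + 148 \left(\left(-7\right) 6\right)\right)\right) = \left(16900 + 4274\right) \left(-20012 + \left(2763 + \left(-42\right)^{2} + 148 \left(-42\right)\right)\right) = 21174 \left(-20012 + \left(2763 + 1764 - 6216\right)\right) = 21174 \left(-20012 - 1689\right) = 21174 \left(-21701\right) = -459496974$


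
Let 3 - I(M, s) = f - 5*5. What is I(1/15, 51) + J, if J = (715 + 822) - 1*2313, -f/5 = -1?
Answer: -753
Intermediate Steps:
f = 5 (f = -5*(-1) = 5)
I(M, s) = 23 (I(M, s) = 3 - (5 - 5*5) = 3 - (5 - 25) = 3 - 1*(-20) = 3 + 20 = 23)
J = -776 (J = 1537 - 2313 = -776)
I(1/15, 51) + J = 23 - 776 = -753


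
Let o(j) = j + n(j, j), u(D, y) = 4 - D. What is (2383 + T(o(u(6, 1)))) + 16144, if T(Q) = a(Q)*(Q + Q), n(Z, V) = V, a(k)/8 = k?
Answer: 18783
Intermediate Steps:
a(k) = 8*k
o(j) = 2*j (o(j) = j + j = 2*j)
T(Q) = 16*Q² (T(Q) = (8*Q)*(Q + Q) = (8*Q)*(2*Q) = 16*Q²)
(2383 + T(o(u(6, 1)))) + 16144 = (2383 + 16*(2*(4 - 1*6))²) + 16144 = (2383 + 16*(2*(4 - 6))²) + 16144 = (2383 + 16*(2*(-2))²) + 16144 = (2383 + 16*(-4)²) + 16144 = (2383 + 16*16) + 16144 = (2383 + 256) + 16144 = 2639 + 16144 = 18783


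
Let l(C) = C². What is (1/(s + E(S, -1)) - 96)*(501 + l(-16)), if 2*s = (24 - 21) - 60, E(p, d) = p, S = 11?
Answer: -2545034/35 ≈ -72715.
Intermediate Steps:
s = -57/2 (s = ((24 - 21) - 60)/2 = (3 - 60)/2 = (½)*(-57) = -57/2 ≈ -28.500)
(1/(s + E(S, -1)) - 96)*(501 + l(-16)) = (1/(-57/2 + 11) - 96)*(501 + (-16)²) = (1/(-35/2) - 96)*(501 + 256) = (-2/35 - 96)*757 = -3362/35*757 = -2545034/35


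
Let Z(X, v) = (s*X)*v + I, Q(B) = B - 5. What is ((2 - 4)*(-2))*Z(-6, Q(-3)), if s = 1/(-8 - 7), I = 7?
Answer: 76/5 ≈ 15.200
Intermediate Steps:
Q(B) = -5 + B
s = -1/15 (s = 1/(-15) = -1/15 ≈ -0.066667)
Z(X, v) = 7 - X*v/15 (Z(X, v) = (-X/15)*v + 7 = -X*v/15 + 7 = 7 - X*v/15)
((2 - 4)*(-2))*Z(-6, Q(-3)) = ((2 - 4)*(-2))*(7 - 1/15*(-6)*(-5 - 3)) = (-2*(-2))*(7 - 1/15*(-6)*(-8)) = 4*(7 - 16/5) = 4*(19/5) = 76/5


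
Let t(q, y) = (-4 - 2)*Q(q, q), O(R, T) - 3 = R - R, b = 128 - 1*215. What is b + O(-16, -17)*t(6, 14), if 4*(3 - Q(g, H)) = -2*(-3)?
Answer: -114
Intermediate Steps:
b = -87 (b = 128 - 215 = -87)
Q(g, H) = 3/2 (Q(g, H) = 3 - (-1)*(-3)/2 = 3 - ¼*6 = 3 - 3/2 = 3/2)
O(R, T) = 3 (O(R, T) = 3 + (R - R) = 3 + 0 = 3)
t(q, y) = -9 (t(q, y) = (-4 - 2)*(3/2) = -6*3/2 = -9)
b + O(-16, -17)*t(6, 14) = -87 + 3*(-9) = -87 - 27 = -114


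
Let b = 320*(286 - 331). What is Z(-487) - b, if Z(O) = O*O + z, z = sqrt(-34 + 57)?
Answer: 251569 + sqrt(23) ≈ 2.5157e+5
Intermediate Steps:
z = sqrt(23) ≈ 4.7958
b = -14400 (b = 320*(-45) = -14400)
Z(O) = sqrt(23) + O**2 (Z(O) = O*O + sqrt(23) = O**2 + sqrt(23) = sqrt(23) + O**2)
Z(-487) - b = (sqrt(23) + (-487)**2) - 1*(-14400) = (sqrt(23) + 237169) + 14400 = (237169 + sqrt(23)) + 14400 = 251569 + sqrt(23)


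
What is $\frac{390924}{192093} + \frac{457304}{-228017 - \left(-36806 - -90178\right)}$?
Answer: $\frac{7385605388}{18017619059} \approx 0.40991$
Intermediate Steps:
$\frac{390924}{192093} + \frac{457304}{-228017 - \left(-36806 - -90178\right)} = 390924 \cdot \frac{1}{192093} + \frac{457304}{-228017 - \left(-36806 + 90178\right)} = \frac{130308}{64031} + \frac{457304}{-228017 - 53372} = \frac{130308}{64031} + \frac{457304}{-281389} = \frac{130308}{64031} + 457304 \left(- \frac{1}{281389}\right) = \frac{130308}{64031} - \frac{457304}{281389} = \frac{7385605388}{18017619059}$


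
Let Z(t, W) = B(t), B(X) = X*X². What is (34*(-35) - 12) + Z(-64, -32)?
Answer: -263346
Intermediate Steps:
B(X) = X³
Z(t, W) = t³
(34*(-35) - 12) + Z(-64, -32) = (34*(-35) - 12) + (-64)³ = (-1190 - 12) - 262144 = -1202 - 262144 = -263346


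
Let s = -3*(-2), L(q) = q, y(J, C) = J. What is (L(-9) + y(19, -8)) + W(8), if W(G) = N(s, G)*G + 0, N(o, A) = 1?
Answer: 18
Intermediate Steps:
s = 6
W(G) = G (W(G) = 1*G + 0 = G + 0 = G)
(L(-9) + y(19, -8)) + W(8) = (-9 + 19) + 8 = 10 + 8 = 18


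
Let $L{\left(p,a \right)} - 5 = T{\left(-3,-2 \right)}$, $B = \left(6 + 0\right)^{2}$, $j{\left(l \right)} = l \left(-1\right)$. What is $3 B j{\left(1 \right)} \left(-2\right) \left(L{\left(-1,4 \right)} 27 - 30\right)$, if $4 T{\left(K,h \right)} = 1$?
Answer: $24138$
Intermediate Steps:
$T{\left(K,h \right)} = \frac{1}{4}$ ($T{\left(K,h \right)} = \frac{1}{4} \cdot 1 = \frac{1}{4}$)
$j{\left(l \right)} = - l$
$B = 36$ ($B = 6^{2} = 36$)
$L{\left(p,a \right)} = \frac{21}{4}$ ($L{\left(p,a \right)} = 5 + \frac{1}{4} = \frac{21}{4}$)
$3 B j{\left(1 \right)} \left(-2\right) \left(L{\left(-1,4 \right)} 27 - 30\right) = 3 \cdot 36 \left(\left(-1\right) 1\right) \left(-2\right) \left(\frac{21}{4} \cdot 27 - 30\right) = 108 \left(-1\right) \left(-2\right) \left(\frac{567}{4} - 30\right) = \left(-108\right) \left(-2\right) \frac{447}{4} = 216 \cdot \frac{447}{4} = 24138$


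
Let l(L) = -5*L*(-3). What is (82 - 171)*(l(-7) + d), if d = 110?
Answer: -445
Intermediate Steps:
l(L) = 15*L
(82 - 171)*(l(-7) + d) = (82 - 171)*(15*(-7) + 110) = -89*(-105 + 110) = -89*5 = -445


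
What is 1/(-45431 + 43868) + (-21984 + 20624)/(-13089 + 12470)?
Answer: 2125061/967497 ≈ 2.1965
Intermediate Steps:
1/(-45431 + 43868) + (-21984 + 20624)/(-13089 + 12470) = 1/(-1563) - 1360/(-619) = -1/1563 - 1360*(-1/619) = -1/1563 + 1360/619 = 2125061/967497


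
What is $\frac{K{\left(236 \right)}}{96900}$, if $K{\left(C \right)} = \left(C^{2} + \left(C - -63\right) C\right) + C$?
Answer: $\frac{31624}{24225} \approx 1.3054$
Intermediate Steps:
$K{\left(C \right)} = C + C^{2} + C \left(63 + C\right)$ ($K{\left(C \right)} = \left(C^{2} + \left(C + 63\right) C\right) + C = \left(C^{2} + \left(63 + C\right) C\right) + C = \left(C^{2} + C \left(63 + C\right)\right) + C = C + C^{2} + C \left(63 + C\right)$)
$\frac{K{\left(236 \right)}}{96900} = \frac{2 \cdot 236 \left(32 + 236\right)}{96900} = 2 \cdot 236 \cdot 268 \cdot \frac{1}{96900} = 126496 \cdot \frac{1}{96900} = \frac{31624}{24225}$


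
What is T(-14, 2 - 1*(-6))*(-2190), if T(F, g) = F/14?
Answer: 2190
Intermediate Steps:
T(F, g) = F/14 (T(F, g) = F*(1/14) = F/14)
T(-14, 2 - 1*(-6))*(-2190) = ((1/14)*(-14))*(-2190) = -1*(-2190) = 2190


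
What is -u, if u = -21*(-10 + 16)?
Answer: 126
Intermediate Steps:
u = -126 (u = -21*6 = -126)
-u = -1*(-126) = 126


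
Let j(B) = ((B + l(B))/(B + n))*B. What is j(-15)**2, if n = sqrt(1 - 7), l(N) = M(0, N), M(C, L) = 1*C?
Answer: 50625/(15 - I*sqrt(6))**2 ≈ 207.77 + 69.717*I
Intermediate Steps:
M(C, L) = C
l(N) = 0
n = I*sqrt(6) (n = sqrt(-6) = I*sqrt(6) ≈ 2.4495*I)
j(B) = B**2/(B + I*sqrt(6)) (j(B) = ((B + 0)/(B + I*sqrt(6)))*B = (B/(B + I*sqrt(6)))*B = B**2/(B + I*sqrt(6)))
j(-15)**2 = ((-15)**2/(-15 + I*sqrt(6)))**2 = (225/(-15 + I*sqrt(6)))**2 = 50625/(-15 + I*sqrt(6))**2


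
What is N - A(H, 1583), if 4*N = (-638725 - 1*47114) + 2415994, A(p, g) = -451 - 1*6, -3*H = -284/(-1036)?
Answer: 1731983/4 ≈ 4.3300e+5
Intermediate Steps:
H = -71/777 (H = -(-284)/(3*(-1036)) = -(-284)*(-1)/(3*1036) = -1/3*71/259 = -71/777 ≈ -0.091377)
A(p, g) = -457 (A(p, g) = -451 - 6 = -457)
N = 1730155/4 (N = ((-638725 - 1*47114) + 2415994)/4 = ((-638725 - 47114) + 2415994)/4 = (-685839 + 2415994)/4 = (1/4)*1730155 = 1730155/4 ≈ 4.3254e+5)
N - A(H, 1583) = 1730155/4 - 1*(-457) = 1730155/4 + 457 = 1731983/4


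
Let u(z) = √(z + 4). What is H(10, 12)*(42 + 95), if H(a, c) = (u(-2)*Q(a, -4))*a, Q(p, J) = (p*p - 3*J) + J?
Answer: 147960*√2 ≈ 2.0925e+5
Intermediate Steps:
u(z) = √(4 + z)
Q(p, J) = p² - 2*J (Q(p, J) = (p² - 3*J) + J = p² - 2*J)
H(a, c) = a*√2*(8 + a²) (H(a, c) = (√(4 - 2)*(a² - 2*(-4)))*a = (√2*(a² + 8))*a = (√2*(8 + a²))*a = a*√2*(8 + a²))
H(10, 12)*(42 + 95) = (10*√2*(8 + 10²))*(42 + 95) = (10*√2*(8 + 100))*137 = (10*√2*108)*137 = (1080*√2)*137 = 147960*√2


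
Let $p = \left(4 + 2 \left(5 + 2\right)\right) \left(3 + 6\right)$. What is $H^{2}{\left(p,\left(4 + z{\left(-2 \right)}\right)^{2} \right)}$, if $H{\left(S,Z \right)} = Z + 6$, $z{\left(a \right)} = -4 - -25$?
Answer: $398161$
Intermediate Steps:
$z{\left(a \right)} = 21$ ($z{\left(a \right)} = -4 + 25 = 21$)
$p = 162$ ($p = \left(4 + 2 \cdot 7\right) 9 = \left(4 + 14\right) 9 = 18 \cdot 9 = 162$)
$H{\left(S,Z \right)} = 6 + Z$
$H^{2}{\left(p,\left(4 + z{\left(-2 \right)}\right)^{2} \right)} = \left(6 + \left(4 + 21\right)^{2}\right)^{2} = \left(6 + 25^{2}\right)^{2} = \left(6 + 625\right)^{2} = 631^{2} = 398161$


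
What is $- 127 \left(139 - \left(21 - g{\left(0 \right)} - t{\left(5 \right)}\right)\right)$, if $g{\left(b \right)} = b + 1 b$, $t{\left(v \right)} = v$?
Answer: $-15621$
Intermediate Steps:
$g{\left(b \right)} = 2 b$ ($g{\left(b \right)} = b + b = 2 b$)
$- 127 \left(139 - \left(21 - g{\left(0 \right)} - t{\left(5 \right)}\right)\right) = - 127 \left(139 + \left(\left(\left(5 + 18\right) + 2 \cdot 0\right) - 39\right)\right) = - 127 \left(139 + \left(\left(23 + 0\right) - 39\right)\right) = - 127 \left(139 + \left(23 - 39\right)\right) = - 127 \left(139 - 16\right) = \left(-127\right) 123 = -15621$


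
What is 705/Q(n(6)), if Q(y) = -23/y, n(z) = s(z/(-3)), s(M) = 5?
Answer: -3525/23 ≈ -153.26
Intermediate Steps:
n(z) = 5
705/Q(n(6)) = 705/((-23/5)) = 705/((-23*⅕)) = 705/(-23/5) = 705*(-5/23) = -3525/23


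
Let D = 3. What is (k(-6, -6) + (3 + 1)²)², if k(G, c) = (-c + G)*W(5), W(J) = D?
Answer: 256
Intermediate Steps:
W(J) = 3
k(G, c) = -3*c + 3*G (k(G, c) = (-c + G)*3 = (G - c)*3 = -3*c + 3*G)
(k(-6, -6) + (3 + 1)²)² = ((-3*(-6) + 3*(-6)) + (3 + 1)²)² = ((18 - 18) + 4²)² = (0 + 16)² = 16² = 256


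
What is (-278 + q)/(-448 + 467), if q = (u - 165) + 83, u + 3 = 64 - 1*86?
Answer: -385/19 ≈ -20.263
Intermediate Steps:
u = -25 (u = -3 + (64 - 1*86) = -3 + (64 - 86) = -3 - 22 = -25)
q = -107 (q = (-25 - 165) + 83 = -190 + 83 = -107)
(-278 + q)/(-448 + 467) = (-278 - 107)/(-448 + 467) = -385/19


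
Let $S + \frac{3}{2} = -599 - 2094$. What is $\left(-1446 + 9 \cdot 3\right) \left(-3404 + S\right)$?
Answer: $\frac{17307543}{2} \approx 8.6538 \cdot 10^{6}$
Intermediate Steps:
$S = - \frac{5389}{2}$ ($S = - \frac{3}{2} - 2693 = - \frac{5389}{2} \approx -2694.5$)
$\left(-1446 + 9 \cdot 3\right) \left(-3404 + S\right) = \left(-1446 + 9 \cdot 3\right) \left(-3404 - \frac{5389}{2}\right) = \left(-1446 + 27\right) \left(- \frac{12197}{2}\right) = \left(-1419\right) \left(- \frac{12197}{2}\right) = \frac{17307543}{2}$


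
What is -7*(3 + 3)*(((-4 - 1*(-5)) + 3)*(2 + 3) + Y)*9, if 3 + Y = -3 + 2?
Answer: -6048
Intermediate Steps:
Y = -4 (Y = -3 + (-3 + 2) = -3 - 1 = -4)
-7*(3 + 3)*(((-4 - 1*(-5)) + 3)*(2 + 3) + Y)*9 = -7*(3 + 3)*(((-4 - 1*(-5)) + 3)*(2 + 3) - 4)*9 = -42*(((-4 + 5) + 3)*5 - 4)*9 = -42*((1 + 3)*5 - 4)*9 = -42*(4*5 - 4)*9 = -42*(20 - 4)*9 = -42*16*9 = -7*96*9 = -672*9 = -6048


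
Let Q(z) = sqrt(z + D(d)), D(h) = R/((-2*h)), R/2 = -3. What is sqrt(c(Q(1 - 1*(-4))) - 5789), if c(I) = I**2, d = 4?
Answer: I*sqrt(23133)/2 ≈ 76.048*I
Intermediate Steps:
R = -6 (R = 2*(-3) = -6)
D(h) = 3/h (D(h) = -6*(-1/(2*h)) = -(-3)/h = 3/h)
Q(z) = sqrt(3/4 + z) (Q(z) = sqrt(z + 3/4) = sqrt(3/4 + z))
sqrt(c(Q(1 - 1*(-4))) - 5789) = sqrt((sqrt(3 + 4*(1 - 1*(-4)))/2)**2 - 5789) = sqrt((sqrt(3 + 4*(1 + 4))/2)**2 - 5789) = sqrt((sqrt(3 + 4*5)/2)**2 - 5789) = sqrt((sqrt(3 + 20)/2)**2 - 5789) = sqrt((sqrt(23)/2)**2 - 5789) = sqrt(23/4 - 5789) = sqrt(-23133/4) = I*sqrt(23133)/2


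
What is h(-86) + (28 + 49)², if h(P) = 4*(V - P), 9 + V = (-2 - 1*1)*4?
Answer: 6189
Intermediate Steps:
V = -21 (V = -9 + (-2 - 1*1)*4 = -9 + (-2 - 1)*4 = -9 - 3*4 = -9 - 12 = -21)
h(P) = -84 - 4*P (h(P) = 4*(-21 - P) = -84 - 4*P)
h(-86) + (28 + 49)² = (-84 - 4*(-86)) + (28 + 49)² = (-84 + 344) + 77² = 260 + 5929 = 6189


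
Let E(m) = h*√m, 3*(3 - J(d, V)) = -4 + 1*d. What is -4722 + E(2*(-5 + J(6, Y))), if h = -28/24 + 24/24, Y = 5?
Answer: -4722 - 2*I*√3/9 ≈ -4722.0 - 0.3849*I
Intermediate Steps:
J(d, V) = 13/3 - d/3 (J(d, V) = 3 - (-4 + 1*d)/3 = 3 - (-4 + d)/3 = 3 + (4/3 - d/3) = 13/3 - d/3)
h = -⅙ (h = -28*1/24 + 24*(1/24) = -7/6 + 1 = -⅙ ≈ -0.16667)
E(m) = -√m/6
-4722 + E(2*(-5 + J(6, Y))) = -4722 - √2*√(-5 + (13/3 - ⅓*6))/6 = -4722 - √2*√(-5 + (13/3 - 2))/6 = -4722 - √2*√(-5 + 7/3)/6 = -4722 - 4*I*√3/3/6 = -4722 - 2*I*√3/9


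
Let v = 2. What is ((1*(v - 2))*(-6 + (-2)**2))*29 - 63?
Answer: -63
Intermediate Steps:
((1*(v - 2))*(-6 + (-2)**2))*29 - 63 = ((1*(2 - 2))*(-6 + (-2)**2))*29 - 63 = ((1*0)*(-6 + 4))*29 - 63 = (0*(-2))*29 - 63 = 0*29 - 63 = 0 - 63 = -63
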